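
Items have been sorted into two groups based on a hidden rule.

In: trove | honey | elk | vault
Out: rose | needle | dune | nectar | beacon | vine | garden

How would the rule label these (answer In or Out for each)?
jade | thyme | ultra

Out, In, In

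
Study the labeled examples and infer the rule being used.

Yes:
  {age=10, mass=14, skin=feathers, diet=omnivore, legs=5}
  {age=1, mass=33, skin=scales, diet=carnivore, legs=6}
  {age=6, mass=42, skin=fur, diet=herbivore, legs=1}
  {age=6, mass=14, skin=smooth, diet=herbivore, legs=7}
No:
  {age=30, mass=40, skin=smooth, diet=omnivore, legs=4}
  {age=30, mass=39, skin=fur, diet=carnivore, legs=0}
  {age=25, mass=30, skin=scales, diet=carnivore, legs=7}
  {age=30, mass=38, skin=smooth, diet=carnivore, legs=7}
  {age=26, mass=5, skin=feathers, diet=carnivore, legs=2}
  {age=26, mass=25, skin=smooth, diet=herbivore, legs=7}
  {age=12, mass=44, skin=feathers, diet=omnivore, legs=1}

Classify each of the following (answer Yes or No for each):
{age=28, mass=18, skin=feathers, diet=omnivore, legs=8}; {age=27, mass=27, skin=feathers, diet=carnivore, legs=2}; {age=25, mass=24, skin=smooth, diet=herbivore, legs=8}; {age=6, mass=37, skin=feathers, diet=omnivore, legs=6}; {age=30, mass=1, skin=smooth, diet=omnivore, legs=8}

The simplest hypothesis consistent with all the labels is: age ≤ 10.
{age=28, mass=18, skin=feathers, diet=omnivore, legs=8}: age = 28, lacks this property → No.
{age=27, mass=27, skin=feathers, diet=carnivore, legs=2}: age = 27, lacks this property → No.
{age=25, mass=24, skin=smooth, diet=herbivore, legs=8}: age = 25, lacks this property → No.
{age=6, mass=37, skin=feathers, diet=omnivore, legs=6}: age = 6, satisfies this → Yes.
{age=30, mass=1, skin=smooth, diet=omnivore, legs=8}: age = 30, lacks this property → No.

No, No, No, Yes, No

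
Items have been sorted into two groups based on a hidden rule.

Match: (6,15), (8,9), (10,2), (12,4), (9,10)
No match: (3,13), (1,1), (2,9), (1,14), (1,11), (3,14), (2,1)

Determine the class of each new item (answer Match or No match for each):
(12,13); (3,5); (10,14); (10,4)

Match, No match, Match, Match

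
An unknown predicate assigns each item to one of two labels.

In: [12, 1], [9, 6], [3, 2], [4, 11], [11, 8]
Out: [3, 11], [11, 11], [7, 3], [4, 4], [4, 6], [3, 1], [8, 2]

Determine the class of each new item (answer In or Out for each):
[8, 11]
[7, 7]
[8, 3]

Every 'In' example satisfies: sum is odd. None of the 'Out' examples do.
In: [8, 11], since 8+11 = 19.
Out: [7, 7], since 7+7 = 14.
In: [8, 3], since 8+3 = 11.

In, Out, In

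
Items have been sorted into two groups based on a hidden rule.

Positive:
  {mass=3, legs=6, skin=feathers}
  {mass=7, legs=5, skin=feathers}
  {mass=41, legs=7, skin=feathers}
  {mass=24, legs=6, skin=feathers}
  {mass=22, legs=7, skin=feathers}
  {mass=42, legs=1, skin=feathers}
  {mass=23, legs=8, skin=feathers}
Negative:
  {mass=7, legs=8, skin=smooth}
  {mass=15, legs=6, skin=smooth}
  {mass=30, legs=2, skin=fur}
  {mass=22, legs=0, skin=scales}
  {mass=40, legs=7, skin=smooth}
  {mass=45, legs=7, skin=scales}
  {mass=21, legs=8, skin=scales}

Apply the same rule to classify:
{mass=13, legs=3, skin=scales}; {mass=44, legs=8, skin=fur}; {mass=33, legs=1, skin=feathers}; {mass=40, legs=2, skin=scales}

The rule appears to be: skin is feathers.
Negative: {mass=13, legs=3, skin=scales}, since skin is scales. Negative: {mass=44, legs=8, skin=fur}, since skin is fur. Positive: {mass=33, legs=1, skin=feathers}, since skin is feathers. Negative: {mass=40, legs=2, skin=scales}, since skin is scales.

Negative, Negative, Positive, Negative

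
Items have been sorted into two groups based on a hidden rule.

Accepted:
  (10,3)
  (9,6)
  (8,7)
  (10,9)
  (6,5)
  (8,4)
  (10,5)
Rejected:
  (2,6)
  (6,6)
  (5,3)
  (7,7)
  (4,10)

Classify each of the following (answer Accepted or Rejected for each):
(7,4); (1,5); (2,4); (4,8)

All 'Accepted' examples share one property — first > second AND sum ≥ 11 — and every 'Rejected' example lacks it.
(7,4) — 7 > 4, 7+4 = 11, hence Accepted.
(1,5) — 1 < 5, 1+5 = 6, hence Rejected.
(2,4) — 2 < 4, 2+4 = 6, hence Rejected.
(4,8) — 4 < 8, 4+8 = 12, hence Rejected.

Accepted, Rejected, Rejected, Rejected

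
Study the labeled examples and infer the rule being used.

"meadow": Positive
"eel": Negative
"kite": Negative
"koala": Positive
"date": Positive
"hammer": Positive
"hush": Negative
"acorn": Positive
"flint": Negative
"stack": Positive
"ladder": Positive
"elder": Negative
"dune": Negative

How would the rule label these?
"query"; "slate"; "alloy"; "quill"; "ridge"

Negative, Positive, Positive, Negative, Negative

A rule that fits every label: contains 'a' — true of each 'Positive' example, false of each 'Negative' one.
"query": Negative (no 'a'). "slate": Positive (has 'a'). "alloy": Positive (has 'a'). "quill": Negative (no 'a'). "ridge": Negative (no 'a').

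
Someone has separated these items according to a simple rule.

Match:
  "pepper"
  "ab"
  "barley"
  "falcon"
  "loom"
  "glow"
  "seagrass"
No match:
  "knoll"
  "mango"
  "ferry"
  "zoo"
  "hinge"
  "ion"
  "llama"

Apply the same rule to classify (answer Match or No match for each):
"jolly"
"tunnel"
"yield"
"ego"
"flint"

No match, Match, No match, No match, No match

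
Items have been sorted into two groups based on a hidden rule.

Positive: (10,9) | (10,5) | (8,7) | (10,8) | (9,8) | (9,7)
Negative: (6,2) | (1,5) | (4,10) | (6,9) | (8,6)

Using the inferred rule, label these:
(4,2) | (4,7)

Negative, Negative

The distinguishing property — first > second AND sum ≥ 15 — holds for all the 'Positive' cases and none of the 'Negative' cases.
(4,2) — 4 > 2, 4+2 = 6, hence Negative.
(4,7) — 4 < 7, 4+7 = 11, hence Negative.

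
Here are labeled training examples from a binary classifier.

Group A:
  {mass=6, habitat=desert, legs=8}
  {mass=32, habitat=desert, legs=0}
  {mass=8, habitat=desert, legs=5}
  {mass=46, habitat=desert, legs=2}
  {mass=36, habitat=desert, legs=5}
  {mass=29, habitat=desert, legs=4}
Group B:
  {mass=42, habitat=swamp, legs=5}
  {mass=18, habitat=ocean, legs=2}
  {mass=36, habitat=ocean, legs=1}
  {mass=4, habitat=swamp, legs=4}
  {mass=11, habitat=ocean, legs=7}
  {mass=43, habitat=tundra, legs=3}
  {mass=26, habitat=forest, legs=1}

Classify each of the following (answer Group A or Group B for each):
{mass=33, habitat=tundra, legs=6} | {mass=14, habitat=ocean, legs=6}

The classifier is using: habitat is desert.
{mass=33, habitat=tundra, legs=6}: Group B (habitat is tundra). {mass=14, habitat=ocean, legs=6}: Group B (habitat is ocean).

Group B, Group B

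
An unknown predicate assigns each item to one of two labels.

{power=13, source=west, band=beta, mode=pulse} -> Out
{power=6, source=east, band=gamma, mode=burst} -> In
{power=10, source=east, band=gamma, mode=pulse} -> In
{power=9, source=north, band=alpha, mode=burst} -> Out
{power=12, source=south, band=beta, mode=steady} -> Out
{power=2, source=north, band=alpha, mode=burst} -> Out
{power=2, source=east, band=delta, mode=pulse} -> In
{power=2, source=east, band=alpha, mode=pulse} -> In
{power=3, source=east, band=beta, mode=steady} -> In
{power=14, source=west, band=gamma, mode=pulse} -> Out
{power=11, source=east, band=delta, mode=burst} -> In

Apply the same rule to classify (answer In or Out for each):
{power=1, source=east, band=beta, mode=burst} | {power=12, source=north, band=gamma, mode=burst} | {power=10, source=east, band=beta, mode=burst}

All 'In' examples share one property — source is east — and every 'Out' example lacks it.

In, Out, In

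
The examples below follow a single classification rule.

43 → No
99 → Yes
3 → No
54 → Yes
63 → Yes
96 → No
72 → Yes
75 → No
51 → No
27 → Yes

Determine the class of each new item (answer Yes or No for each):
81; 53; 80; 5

Yes, No, No, No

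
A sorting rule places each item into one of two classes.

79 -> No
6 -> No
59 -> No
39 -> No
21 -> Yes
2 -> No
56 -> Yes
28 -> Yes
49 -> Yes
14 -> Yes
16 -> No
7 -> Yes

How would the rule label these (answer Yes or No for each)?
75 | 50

No, No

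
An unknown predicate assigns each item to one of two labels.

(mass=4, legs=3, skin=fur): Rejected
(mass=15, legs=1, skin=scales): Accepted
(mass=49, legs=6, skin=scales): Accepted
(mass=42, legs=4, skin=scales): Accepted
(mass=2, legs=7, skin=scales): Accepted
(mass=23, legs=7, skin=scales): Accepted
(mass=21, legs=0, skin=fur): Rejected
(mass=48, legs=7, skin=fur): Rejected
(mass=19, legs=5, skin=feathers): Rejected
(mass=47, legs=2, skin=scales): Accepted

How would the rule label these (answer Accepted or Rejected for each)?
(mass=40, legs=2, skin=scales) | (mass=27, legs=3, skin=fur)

A rule that fits every label: skin is scales — true of each 'Accepted' example, false of each 'Rejected' one.
(mass=40, legs=2, skin=scales) — skin is scales, hence Accepted. (mass=27, legs=3, skin=fur) — skin is fur, hence Rejected.

Accepted, Rejected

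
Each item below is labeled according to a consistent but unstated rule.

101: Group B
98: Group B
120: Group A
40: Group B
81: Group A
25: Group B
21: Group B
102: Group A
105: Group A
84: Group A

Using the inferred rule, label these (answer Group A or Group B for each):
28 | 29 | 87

The pattern is that an item is 'Group A' exactly when: multiple of 3 AND at least 25.
28: 28 = 3·9 + 1, 28 ≥ 25, fails this test → Group B.
29: 29 = 3·9 + 2, 29 ≥ 25, fails this test → Group B.
87: 87 = 3·29, 87 ≥ 25, has this property → Group A.

Group B, Group B, Group A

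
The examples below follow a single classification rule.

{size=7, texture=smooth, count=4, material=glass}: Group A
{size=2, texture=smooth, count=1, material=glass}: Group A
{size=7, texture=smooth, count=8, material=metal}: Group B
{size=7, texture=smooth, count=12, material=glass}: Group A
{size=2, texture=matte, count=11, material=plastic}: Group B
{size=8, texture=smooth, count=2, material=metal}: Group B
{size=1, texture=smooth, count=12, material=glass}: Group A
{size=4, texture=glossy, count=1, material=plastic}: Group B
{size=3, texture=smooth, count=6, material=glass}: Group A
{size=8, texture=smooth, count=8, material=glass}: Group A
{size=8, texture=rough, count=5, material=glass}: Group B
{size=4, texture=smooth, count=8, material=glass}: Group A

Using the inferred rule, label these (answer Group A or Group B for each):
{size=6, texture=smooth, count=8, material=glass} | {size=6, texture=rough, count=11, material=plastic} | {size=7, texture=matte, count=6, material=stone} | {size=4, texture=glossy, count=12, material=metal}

Group A, Group B, Group B, Group B

Every 'Group A' example satisfies: texture is smooth AND material is glass. None of the 'Group B' examples do.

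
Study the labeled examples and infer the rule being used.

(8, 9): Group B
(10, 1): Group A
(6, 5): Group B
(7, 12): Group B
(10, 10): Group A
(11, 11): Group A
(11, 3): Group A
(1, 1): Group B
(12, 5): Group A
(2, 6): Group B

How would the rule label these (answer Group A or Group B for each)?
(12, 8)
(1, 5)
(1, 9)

The common property of the 'Group A' items is: first ≥ 9. No 'Group B' item has it.
(12, 8) — first 12, hence Group A. (1, 5) — first 1, hence Group B. (1, 9) — first 1, hence Group B.

Group A, Group B, Group B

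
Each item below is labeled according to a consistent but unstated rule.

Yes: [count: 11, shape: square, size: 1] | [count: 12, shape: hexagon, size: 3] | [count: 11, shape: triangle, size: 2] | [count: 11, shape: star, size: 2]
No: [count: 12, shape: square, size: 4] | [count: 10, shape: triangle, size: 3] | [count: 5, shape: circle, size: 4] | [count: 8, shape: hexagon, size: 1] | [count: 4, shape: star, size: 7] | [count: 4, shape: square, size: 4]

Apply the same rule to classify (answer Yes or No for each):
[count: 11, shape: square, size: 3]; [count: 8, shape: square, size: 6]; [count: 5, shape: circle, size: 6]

The common property of the 'Yes' items is: size ≤ 3 AND count ≥ 11. No 'No' item has it.
[count: 11, shape: square, size: 3]: size = 3, count = 11, fits → Yes.
[count: 8, shape: square, size: 6]: size = 6, count = 8, does not fit → No.
[count: 5, shape: circle, size: 6]: size = 6, count = 5, does not fit → No.

Yes, No, No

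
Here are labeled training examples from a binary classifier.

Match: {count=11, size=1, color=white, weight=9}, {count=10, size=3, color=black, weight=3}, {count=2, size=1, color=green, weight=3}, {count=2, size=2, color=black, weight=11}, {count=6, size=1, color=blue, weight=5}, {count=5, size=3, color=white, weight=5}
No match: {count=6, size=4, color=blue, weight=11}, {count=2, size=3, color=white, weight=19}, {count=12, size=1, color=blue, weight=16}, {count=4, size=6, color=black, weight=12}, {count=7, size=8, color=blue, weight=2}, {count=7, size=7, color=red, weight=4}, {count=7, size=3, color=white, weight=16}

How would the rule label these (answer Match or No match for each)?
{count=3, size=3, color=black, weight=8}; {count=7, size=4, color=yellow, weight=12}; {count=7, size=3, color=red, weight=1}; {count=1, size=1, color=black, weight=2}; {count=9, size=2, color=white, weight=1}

A rule that fits every label: size ≤ 3 AND weight ≤ 11 — true of each 'Match' example, false of each 'No match' one.
{count=3, size=3, color=black, weight=8} → size = 3, weight = 8 → Match. {count=7, size=4, color=yellow, weight=12} → size = 4, weight = 12 → No match. {count=7, size=3, color=red, weight=1} → size = 3, weight = 1 → Match. {count=1, size=1, color=black, weight=2} → size = 1, weight = 2 → Match. {count=9, size=2, color=white, weight=1} → size = 2, weight = 1 → Match.

Match, No match, Match, Match, Match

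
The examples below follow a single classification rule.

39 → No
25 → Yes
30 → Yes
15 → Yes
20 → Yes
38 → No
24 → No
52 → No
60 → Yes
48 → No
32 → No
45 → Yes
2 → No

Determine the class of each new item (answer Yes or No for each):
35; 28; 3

Yes, No, No

The distinguishing property — multiple of 5 — holds for all the 'Yes' cases and none of the 'No' cases.
35: Yes (35 = 5·7). 28: No (28 = 5·5 + 3). 3: No (3 = 5·0 + 3).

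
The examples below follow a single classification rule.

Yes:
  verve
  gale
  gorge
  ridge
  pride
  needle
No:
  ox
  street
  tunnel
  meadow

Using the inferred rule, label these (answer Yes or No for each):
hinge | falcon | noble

Yes, No, Yes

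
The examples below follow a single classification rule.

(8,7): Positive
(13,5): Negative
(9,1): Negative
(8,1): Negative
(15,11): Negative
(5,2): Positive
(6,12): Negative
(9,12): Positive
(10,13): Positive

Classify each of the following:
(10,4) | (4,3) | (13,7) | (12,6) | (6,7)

Negative, Positive, Negative, Negative, Positive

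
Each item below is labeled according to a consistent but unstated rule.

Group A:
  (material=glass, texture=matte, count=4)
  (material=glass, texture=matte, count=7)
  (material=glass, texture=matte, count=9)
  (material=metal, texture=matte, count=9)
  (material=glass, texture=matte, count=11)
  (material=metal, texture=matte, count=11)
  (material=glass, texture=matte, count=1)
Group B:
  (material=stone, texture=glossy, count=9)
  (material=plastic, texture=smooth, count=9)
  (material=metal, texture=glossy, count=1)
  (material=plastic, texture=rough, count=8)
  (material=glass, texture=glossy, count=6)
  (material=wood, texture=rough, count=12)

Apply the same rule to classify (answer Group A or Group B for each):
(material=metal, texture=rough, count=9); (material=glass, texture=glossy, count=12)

Looking at the examples, the only property every 'Group A' case has and every 'Group B' case lacks is: texture is matte.
Group B: (material=metal, texture=rough, count=9), since texture is rough.
Group B: (material=glass, texture=glossy, count=12), since texture is glossy.

Group B, Group B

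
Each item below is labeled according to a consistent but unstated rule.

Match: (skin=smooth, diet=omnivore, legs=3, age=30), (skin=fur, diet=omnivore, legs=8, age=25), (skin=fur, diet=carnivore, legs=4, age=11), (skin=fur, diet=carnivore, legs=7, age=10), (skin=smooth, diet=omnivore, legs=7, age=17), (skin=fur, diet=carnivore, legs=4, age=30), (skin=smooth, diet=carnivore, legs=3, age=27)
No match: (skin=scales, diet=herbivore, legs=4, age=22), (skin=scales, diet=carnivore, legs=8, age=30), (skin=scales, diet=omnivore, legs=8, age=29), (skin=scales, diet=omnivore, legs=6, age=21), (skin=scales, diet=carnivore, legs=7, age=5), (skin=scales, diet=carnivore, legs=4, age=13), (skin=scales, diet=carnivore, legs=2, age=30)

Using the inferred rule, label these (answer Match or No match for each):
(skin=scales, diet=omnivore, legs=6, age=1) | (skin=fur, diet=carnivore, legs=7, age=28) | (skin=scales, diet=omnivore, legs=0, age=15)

The classifier is using: skin is not scales.
(skin=scales, diet=omnivore, legs=6, age=1): skin is scales — does not pass, so No match.
(skin=fur, diet=carnivore, legs=7, age=28): skin is fur — checks out, so Match.
(skin=scales, diet=omnivore, legs=0, age=15): skin is scales — does not pass, so No match.

No match, Match, No match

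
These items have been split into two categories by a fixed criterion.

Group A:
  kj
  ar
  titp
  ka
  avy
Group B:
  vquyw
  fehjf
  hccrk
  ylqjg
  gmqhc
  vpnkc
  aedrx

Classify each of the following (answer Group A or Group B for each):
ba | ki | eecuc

Group A, Group A, Group B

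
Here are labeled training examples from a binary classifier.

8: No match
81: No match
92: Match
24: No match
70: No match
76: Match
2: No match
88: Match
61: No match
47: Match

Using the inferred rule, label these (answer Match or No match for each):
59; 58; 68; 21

The rule appears to be: digit sum ≥ 10.
59 → digit sum 5+9 = 14 → Match. 58 → digit sum 5+8 = 13 → Match. 68 → digit sum 6+8 = 14 → Match. 21 → digit sum 2+1 = 3 → No match.

Match, Match, Match, No match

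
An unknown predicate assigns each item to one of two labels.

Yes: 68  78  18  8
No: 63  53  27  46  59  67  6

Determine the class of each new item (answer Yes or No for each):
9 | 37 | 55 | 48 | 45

No, No, No, Yes, No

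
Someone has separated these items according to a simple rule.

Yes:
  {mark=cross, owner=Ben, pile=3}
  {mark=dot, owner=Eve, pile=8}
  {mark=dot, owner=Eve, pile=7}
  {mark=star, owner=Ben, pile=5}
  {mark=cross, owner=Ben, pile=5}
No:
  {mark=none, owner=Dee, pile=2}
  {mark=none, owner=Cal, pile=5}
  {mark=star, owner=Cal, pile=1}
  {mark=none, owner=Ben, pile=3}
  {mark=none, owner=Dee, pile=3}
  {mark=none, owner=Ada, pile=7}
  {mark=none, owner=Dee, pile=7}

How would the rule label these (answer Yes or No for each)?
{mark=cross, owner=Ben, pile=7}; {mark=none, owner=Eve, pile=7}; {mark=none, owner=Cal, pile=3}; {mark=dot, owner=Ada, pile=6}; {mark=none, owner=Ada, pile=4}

One predicate separates the groups cleanly: mark is not none AND pile ≥ 2.
Yes: {mark=cross, owner=Ben, pile=7}, since mark is cross, pile = 7. No: {mark=none, owner=Eve, pile=7}, since mark is none, pile = 7. No: {mark=none, owner=Cal, pile=3}, since mark is none, pile = 3. Yes: {mark=dot, owner=Ada, pile=6}, since mark is dot, pile = 6. No: {mark=none, owner=Ada, pile=4}, since mark is none, pile = 4.

Yes, No, No, Yes, No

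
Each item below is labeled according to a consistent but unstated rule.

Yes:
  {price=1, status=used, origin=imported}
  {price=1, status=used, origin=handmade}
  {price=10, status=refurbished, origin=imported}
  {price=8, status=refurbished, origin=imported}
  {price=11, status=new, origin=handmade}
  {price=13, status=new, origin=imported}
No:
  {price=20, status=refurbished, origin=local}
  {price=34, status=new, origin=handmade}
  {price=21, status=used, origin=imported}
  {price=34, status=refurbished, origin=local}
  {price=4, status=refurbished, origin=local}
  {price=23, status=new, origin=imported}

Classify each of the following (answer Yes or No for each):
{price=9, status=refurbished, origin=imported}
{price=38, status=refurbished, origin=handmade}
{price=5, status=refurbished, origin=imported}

'Yes' ⟺ price ≠ 4 AND price ≤ 13.
{price=9, status=refurbished, origin=imported} → price = 9 → Yes. {price=38, status=refurbished, origin=handmade} → price = 38 → No. {price=5, status=refurbished, origin=imported} → price = 5 → Yes.

Yes, No, Yes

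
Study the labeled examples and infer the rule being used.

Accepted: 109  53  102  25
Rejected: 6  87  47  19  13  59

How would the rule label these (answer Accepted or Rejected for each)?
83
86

Rejected, Rejected

All 'Accepted' examples share one property — ≡ 4 (mod 7) — and every 'Rejected' example lacks it.
83: 83 mod 7 = 6, fails the rule → Rejected.
86: 86 mod 7 = 2, fails the rule → Rejected.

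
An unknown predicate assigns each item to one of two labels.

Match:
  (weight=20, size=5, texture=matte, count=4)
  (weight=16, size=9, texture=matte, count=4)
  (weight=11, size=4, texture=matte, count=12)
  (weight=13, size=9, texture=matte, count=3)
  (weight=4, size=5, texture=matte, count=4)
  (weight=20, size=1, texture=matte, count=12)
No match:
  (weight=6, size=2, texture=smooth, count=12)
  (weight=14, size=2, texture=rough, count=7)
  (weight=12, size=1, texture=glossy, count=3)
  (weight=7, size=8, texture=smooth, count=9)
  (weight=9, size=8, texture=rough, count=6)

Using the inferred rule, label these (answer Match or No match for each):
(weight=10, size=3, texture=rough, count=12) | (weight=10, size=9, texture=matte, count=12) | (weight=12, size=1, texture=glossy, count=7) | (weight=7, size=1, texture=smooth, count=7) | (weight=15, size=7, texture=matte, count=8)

No match, Match, No match, No match, Match

'Match' ⟺ texture is matte.
(weight=10, size=3, texture=rough, count=12) — texture is rough, hence No match.
(weight=10, size=9, texture=matte, count=12) — texture is matte, hence Match.
(weight=12, size=1, texture=glossy, count=7) — texture is glossy, hence No match.
(weight=7, size=1, texture=smooth, count=7) — texture is smooth, hence No match.
(weight=15, size=7, texture=matte, count=8) — texture is matte, hence Match.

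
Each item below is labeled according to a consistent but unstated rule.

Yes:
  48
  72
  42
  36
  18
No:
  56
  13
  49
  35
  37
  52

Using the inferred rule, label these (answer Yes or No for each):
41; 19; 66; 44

No, No, Yes, No

The common property of the 'Yes' items is: multiple of 3. No 'No' item has it.
No: 41, since 41 = 3·13 + 2. No: 19, since 19 = 3·6 + 1. Yes: 66, since 66 = 3·22. No: 44, since 44 = 3·14 + 2.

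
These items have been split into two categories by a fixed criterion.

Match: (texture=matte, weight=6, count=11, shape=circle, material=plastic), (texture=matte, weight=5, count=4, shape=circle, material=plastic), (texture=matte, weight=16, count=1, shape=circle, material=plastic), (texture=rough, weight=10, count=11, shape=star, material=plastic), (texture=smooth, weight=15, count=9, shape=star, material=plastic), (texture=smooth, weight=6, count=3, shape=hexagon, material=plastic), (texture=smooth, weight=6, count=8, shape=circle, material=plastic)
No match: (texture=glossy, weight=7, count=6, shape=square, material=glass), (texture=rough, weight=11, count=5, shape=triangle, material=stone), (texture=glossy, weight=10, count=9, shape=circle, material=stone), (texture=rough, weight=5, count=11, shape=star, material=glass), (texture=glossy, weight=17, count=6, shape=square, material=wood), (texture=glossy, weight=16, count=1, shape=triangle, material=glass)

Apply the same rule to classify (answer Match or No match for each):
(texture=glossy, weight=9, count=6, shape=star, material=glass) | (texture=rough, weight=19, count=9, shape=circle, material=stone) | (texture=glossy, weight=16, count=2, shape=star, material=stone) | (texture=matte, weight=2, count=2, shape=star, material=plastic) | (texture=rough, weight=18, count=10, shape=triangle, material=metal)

No match, No match, No match, Match, No match

'Match' ⟺ material is plastic.
(texture=glossy, weight=9, count=6, shape=star, material=glass): No match (material is glass).
(texture=rough, weight=19, count=9, shape=circle, material=stone): No match (material is stone).
(texture=glossy, weight=16, count=2, shape=star, material=stone): No match (material is stone).
(texture=matte, weight=2, count=2, shape=star, material=plastic): Match (material is plastic).
(texture=rough, weight=18, count=10, shape=triangle, material=metal): No match (material is metal).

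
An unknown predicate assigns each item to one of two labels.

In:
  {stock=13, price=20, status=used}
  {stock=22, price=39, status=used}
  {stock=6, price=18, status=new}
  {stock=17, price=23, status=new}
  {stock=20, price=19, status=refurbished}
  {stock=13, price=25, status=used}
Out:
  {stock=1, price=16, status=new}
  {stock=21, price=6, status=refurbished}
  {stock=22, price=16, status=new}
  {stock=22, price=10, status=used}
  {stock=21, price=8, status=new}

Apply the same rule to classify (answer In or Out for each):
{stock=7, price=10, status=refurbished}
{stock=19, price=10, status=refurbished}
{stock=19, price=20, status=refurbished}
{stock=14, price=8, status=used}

Out, Out, In, Out

All 'In' examples share one property — price ≥ 18 — and every 'Out' example lacks it.
{stock=7, price=10, status=refurbished}: price = 10, does not pass → Out.
{stock=19, price=10, status=refurbished}: price = 10, does not pass → Out.
{stock=19, price=20, status=refurbished}: price = 20, fits → In.
{stock=14, price=8, status=used}: price = 8, does not pass → Out.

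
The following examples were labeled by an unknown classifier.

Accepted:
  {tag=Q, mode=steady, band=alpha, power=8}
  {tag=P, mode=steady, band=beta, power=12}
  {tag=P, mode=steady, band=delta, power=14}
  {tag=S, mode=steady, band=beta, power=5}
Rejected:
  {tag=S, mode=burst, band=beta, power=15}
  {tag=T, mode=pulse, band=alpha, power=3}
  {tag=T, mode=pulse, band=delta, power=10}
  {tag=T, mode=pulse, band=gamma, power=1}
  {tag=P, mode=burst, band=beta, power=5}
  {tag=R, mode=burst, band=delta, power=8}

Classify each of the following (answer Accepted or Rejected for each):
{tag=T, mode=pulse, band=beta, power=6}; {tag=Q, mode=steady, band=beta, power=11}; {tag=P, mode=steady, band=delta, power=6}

Rejected, Accepted, Accepted

The classifier is using: mode is steady.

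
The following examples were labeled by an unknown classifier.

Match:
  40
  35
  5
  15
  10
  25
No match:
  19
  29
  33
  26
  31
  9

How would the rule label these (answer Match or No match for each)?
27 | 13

No match, No match

The simplest hypothesis consistent with all the labels is: multiple of 5.
27: No match (27 = 5·5 + 2). 13: No match (13 = 5·2 + 3).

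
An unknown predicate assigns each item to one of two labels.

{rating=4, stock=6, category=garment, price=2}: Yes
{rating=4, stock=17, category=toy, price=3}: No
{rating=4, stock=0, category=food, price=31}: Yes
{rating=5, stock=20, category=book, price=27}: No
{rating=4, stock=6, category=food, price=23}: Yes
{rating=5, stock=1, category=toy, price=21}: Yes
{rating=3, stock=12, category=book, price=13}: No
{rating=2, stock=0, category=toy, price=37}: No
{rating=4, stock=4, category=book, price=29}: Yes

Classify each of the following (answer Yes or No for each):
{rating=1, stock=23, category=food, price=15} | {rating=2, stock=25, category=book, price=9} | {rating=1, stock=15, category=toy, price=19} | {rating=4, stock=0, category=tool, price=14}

No, No, No, Yes

The distinguishing property — stock ≤ 6 AND price ≤ 31 — holds for all the 'Yes' cases and none of the 'No' cases.
{rating=1, stock=23, category=food, price=15} → stock = 23, price = 15 → No. {rating=2, stock=25, category=book, price=9} → stock = 25, price = 9 → No. {rating=1, stock=15, category=toy, price=19} → stock = 15, price = 19 → No. {rating=4, stock=0, category=tool, price=14} → stock = 0, price = 14 → Yes.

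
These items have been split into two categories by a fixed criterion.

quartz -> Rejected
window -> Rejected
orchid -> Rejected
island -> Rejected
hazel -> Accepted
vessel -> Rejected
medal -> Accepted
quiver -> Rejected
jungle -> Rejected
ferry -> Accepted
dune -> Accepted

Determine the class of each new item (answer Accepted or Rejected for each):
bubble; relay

Rejected, Accepted

All 'Accepted' examples share one property — length ≤ 5 — and every 'Rejected' example lacks it.
bubble → length 6 → Rejected. relay → length 5 → Accepted.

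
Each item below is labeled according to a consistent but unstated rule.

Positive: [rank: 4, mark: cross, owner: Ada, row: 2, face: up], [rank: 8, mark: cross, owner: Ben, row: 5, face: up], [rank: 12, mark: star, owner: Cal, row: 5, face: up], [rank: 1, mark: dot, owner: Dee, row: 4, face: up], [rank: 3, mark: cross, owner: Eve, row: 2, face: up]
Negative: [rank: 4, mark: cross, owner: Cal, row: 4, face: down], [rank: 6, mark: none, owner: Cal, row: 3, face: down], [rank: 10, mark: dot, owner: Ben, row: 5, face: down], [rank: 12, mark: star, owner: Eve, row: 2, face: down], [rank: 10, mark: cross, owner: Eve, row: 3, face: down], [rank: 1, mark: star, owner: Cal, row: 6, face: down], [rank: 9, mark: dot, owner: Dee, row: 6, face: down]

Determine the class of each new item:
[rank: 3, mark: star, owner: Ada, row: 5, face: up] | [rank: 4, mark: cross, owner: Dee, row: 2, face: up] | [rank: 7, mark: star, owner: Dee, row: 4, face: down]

Positive, Positive, Negative

The classifier is using: face is up.
[rank: 3, mark: star, owner: Ada, row: 5, face: up]: Positive (face is up).
[rank: 4, mark: cross, owner: Dee, row: 2, face: up]: Positive (face is up).
[rank: 7, mark: star, owner: Dee, row: 4, face: down]: Negative (face is down).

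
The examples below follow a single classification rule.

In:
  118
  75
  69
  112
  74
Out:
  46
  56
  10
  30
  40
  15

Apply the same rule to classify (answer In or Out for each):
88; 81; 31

In, In, Out

Rule: at least 69. This holds for each 'In' example and fails for each 'Out' one.
88: In (88 ≥ 69).
81: In (81 ≥ 69).
31: Out (31 < 69).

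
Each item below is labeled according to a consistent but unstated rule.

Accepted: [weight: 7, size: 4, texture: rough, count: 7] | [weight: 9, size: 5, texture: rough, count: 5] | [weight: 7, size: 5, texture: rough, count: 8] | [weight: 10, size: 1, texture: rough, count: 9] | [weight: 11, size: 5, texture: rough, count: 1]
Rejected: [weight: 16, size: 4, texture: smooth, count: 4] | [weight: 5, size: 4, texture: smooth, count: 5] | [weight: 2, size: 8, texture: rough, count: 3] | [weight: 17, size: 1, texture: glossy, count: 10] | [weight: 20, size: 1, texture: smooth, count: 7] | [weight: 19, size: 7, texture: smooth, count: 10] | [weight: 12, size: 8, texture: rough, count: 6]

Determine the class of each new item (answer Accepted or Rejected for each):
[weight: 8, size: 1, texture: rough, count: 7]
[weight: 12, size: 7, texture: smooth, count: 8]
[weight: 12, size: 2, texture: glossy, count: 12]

Every 'Accepted' example satisfies: texture is rough AND size ≤ 5. None of the 'Rejected' examples do.
[weight: 8, size: 1, texture: rough, count: 7] — texture is rough, size = 1, hence Accepted.
[weight: 12, size: 7, texture: smooth, count: 8] — texture is smooth, size = 7, hence Rejected.
[weight: 12, size: 2, texture: glossy, count: 12] — texture is glossy, size = 2, hence Rejected.

Accepted, Rejected, Rejected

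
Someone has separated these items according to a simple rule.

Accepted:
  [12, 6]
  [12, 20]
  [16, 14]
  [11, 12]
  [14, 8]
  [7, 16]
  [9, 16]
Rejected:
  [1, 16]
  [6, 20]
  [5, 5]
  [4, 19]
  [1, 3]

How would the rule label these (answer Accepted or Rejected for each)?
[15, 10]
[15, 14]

Accepted, Accepted

One predicate separates the groups cleanly: first ≥ 7.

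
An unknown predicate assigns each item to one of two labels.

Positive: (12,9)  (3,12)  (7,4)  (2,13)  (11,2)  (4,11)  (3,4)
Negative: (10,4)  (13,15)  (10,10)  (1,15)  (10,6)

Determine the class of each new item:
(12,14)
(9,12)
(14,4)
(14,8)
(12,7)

Negative, Positive, Negative, Negative, Positive

One predicate separates the groups cleanly: sum is odd.
(12,14) — 12+14 = 26, hence Negative. (9,12) — 9+12 = 21, hence Positive. (14,4) — 14+4 = 18, hence Negative. (14,8) — 14+8 = 22, hence Negative. (12,7) — 12+7 = 19, hence Positive.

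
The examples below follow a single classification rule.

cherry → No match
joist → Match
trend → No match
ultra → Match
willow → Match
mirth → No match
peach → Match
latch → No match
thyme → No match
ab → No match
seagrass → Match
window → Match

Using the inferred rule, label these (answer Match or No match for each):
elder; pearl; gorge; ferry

Match, Match, Match, No match

All 'Match' examples share one property — has ≥ 2 vowels — and every 'No match' example lacks it.
elder → 2 vowels → Match. pearl → 2 vowels → Match. gorge → 2 vowels → Match. ferry → 1 vowel → No match.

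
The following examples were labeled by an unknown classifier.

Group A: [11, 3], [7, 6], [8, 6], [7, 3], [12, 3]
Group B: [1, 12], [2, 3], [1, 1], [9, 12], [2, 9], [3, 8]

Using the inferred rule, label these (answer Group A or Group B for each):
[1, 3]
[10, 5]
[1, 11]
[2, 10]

Checking candidate rules against both groups, what survives is: first > second.
[1, 3] → 1 < 3 → Group B. [10, 5] → 10 > 5 → Group A. [1, 11] → 1 < 11 → Group B. [2, 10] → 2 < 10 → Group B.

Group B, Group A, Group B, Group B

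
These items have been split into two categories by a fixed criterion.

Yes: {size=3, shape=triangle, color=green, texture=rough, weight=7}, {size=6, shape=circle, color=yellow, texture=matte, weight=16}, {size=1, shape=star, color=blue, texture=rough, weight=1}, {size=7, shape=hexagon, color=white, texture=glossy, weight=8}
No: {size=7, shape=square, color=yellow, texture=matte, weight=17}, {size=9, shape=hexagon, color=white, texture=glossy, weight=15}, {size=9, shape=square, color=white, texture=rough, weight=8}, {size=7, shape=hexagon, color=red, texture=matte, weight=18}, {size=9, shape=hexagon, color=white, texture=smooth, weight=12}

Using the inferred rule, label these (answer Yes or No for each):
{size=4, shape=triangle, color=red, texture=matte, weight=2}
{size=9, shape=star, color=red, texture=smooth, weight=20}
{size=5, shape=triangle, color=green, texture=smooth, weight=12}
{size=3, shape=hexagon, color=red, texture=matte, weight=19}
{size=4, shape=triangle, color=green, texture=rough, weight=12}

The classifier is using: size ≤ 7 AND weight ≤ 16.

Yes, No, Yes, No, Yes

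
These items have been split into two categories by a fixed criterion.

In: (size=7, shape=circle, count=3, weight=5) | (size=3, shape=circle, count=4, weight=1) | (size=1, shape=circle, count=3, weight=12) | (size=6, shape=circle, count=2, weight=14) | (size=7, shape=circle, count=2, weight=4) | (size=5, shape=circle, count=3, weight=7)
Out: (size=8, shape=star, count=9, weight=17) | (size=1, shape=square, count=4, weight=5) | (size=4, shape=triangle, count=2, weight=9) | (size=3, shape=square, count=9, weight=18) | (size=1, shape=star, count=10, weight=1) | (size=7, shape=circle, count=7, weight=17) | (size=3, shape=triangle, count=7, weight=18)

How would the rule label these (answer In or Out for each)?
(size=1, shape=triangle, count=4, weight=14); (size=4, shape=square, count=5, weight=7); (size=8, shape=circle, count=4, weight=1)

The simplest hypothesis consistent with all the labels is: shape is circle AND count ≤ 4.

Out, Out, In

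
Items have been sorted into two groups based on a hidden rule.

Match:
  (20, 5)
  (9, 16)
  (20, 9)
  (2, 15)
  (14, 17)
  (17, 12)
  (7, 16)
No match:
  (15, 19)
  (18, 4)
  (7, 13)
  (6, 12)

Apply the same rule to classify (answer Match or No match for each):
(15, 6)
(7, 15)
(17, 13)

Match, No match, No match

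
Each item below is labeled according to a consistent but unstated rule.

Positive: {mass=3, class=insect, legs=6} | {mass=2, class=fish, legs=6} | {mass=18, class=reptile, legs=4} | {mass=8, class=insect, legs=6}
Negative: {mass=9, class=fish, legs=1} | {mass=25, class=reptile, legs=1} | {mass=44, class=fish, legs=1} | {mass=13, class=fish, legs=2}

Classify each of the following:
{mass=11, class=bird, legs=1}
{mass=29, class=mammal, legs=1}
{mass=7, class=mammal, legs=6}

Every 'Positive' example satisfies: legs ≥ 4. None of the 'Negative' examples do.

Negative, Negative, Positive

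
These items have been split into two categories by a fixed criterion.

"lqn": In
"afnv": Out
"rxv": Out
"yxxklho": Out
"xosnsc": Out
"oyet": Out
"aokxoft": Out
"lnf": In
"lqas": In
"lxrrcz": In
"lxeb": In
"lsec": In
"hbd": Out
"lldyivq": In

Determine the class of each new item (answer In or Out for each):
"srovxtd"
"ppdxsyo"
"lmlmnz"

A rule that fits every label: starts with 'l' — true of each 'In' example, false of each 'Out' one.
Out: "srovxtd", since starts with 's'.
Out: "ppdxsyo", since starts with 'p'.
In: "lmlmnz", since starts with 'l'.

Out, Out, In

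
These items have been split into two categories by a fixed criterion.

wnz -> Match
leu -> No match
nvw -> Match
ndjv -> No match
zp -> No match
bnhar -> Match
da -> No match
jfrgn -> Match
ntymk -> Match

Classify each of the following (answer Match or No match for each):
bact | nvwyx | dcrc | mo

No match, Match, No match, No match

Rule: odd length AND contains 'n'. This holds for each 'Match' example and fails for each 'No match' one.
bact → length 4, no 'n' → No match.
nvwyx → length 5, has 'n' → Match.
dcrc → length 4, no 'n' → No match.
mo → length 2, no 'n' → No match.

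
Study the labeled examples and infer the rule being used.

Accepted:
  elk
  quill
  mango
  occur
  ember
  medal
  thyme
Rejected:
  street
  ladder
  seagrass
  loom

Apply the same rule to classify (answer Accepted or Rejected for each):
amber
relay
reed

Accepted, Accepted, Rejected

A rule that fits every label: odd length — true of each 'Accepted' example, false of each 'Rejected' one.
amber — length 5, hence Accepted. relay — length 5, hence Accepted. reed — length 4, hence Rejected.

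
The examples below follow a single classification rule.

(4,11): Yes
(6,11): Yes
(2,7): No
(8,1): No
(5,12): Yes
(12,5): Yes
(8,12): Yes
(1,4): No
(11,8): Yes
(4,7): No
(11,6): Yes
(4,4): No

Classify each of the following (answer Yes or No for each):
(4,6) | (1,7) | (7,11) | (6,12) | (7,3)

No, No, Yes, Yes, No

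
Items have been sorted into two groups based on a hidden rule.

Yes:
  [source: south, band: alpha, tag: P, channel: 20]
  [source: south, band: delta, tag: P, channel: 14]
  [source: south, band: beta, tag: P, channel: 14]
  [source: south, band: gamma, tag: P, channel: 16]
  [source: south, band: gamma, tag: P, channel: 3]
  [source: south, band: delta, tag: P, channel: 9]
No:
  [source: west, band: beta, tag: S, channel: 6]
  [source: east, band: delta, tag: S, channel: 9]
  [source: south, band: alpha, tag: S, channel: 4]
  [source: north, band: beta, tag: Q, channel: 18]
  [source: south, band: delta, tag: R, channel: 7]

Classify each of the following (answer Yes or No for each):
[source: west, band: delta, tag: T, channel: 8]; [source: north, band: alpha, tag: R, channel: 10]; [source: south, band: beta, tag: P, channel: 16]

One predicate separates the groups cleanly: tag is P.
No: [source: west, band: delta, tag: T, channel: 8], since tag is T.
No: [source: north, band: alpha, tag: R, channel: 10], since tag is R.
Yes: [source: south, band: beta, tag: P, channel: 16], since tag is P.

No, No, Yes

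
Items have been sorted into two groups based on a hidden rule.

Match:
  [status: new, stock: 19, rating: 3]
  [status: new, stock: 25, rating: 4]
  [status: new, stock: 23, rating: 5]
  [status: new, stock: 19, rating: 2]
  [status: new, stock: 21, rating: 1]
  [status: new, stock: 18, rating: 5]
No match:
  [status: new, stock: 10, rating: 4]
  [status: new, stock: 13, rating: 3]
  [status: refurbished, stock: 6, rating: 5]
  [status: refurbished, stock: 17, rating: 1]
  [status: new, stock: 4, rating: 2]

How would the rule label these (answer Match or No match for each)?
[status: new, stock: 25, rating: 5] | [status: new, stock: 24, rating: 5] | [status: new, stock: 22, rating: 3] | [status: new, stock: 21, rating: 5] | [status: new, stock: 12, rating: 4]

The simplest hypothesis consistent with all the labels is: stock ≥ 18.
Match: [status: new, stock: 25, rating: 5], since stock = 25.
Match: [status: new, stock: 24, rating: 5], since stock = 24.
Match: [status: new, stock: 22, rating: 3], since stock = 22.
Match: [status: new, stock: 21, rating: 5], since stock = 21.
No match: [status: new, stock: 12, rating: 4], since stock = 12.

Match, Match, Match, Match, No match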